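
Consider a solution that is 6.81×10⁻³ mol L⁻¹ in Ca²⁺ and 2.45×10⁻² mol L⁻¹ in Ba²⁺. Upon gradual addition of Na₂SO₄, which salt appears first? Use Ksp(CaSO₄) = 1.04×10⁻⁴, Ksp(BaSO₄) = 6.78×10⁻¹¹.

BaSO₄

Precipitation begins when Q = Ksp.
For CaSO₄: [SO₄²⁻] = (Ksp/[Ca²⁺]) = 1.53×10⁻² mol L⁻¹
For BaSO₄: [SO₄²⁻] = (Ksp/[Ba²⁺]) = 2.77×10⁻⁹ mol L⁻¹
Since BaSO₄ needs less SO₄²⁻ to reach saturation, it precipitates first.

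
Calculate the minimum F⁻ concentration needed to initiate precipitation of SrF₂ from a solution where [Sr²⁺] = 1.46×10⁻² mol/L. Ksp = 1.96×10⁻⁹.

3.66×10⁻⁴ M

Precipitation begins when Q = Ksp.
SrF₂(s) ⇌ Sr²⁺(aq) + 2 F⁻(aq)
Ksp = [Sr²⁺][F⁻]^2 = [F⁻]^2(1.46×10⁻²)
[F⁻]^2 = 1.96×10⁻⁹ / (1.46×10⁻²) = 1.34×10⁻⁷
[F⁻] = 3.66×10⁻⁴ mol/L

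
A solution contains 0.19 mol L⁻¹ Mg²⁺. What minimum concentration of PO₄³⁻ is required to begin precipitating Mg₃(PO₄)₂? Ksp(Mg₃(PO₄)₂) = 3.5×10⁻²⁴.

A salt starts to precipitate once the ion product Q reaches its Ksp.
Mg₃(PO₄)₂(s) ⇌ 3 Mg²⁺(aq) + 2 PO₄³⁻(aq)
Ksp = [Mg²⁺]^3[PO₄³⁻]^2 = [PO₄³⁻]^2(0.19)^3
[PO₄³⁻]^2 = 3.5×10⁻²⁴ / (0.19)^3 = 5.1×10⁻²²
[PO₄³⁻] = 2.3×10⁻¹¹ mol L⁻¹

2.3×10⁻¹¹ M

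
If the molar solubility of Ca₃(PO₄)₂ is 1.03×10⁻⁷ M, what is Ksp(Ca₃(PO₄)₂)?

Ksp = 1.25×10⁻³³

Ca₃(PO₄)₂(s) ⇌ 3 Ca²⁺(aq) + 2 PO₄³⁻(aq)
Let s be the molar solubility. Then [Ca²⁺] = 3s and [PO₄³⁻] = 2s.
Ksp = [Ca²⁺]^3[PO₄³⁻]^2 = (3s)^3 · (2s)^2 = 108s^5
Ksp = 108 × (1.03×10⁻⁷)^5 = 1.25×10⁻³³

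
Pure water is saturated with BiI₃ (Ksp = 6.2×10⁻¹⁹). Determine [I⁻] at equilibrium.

3.7×10⁻⁵ M

BiI₃(s) ⇌ Bi³⁺(aq) + 3 I⁻(aq)
Let s be the molar solubility. Then [Bi³⁺] = s and [I⁻] = 3s.
Ksp = [Bi³⁺][I⁻]^3 = s · (3s)^3 = 27s^4 = 6.2×10⁻¹⁹
s = 1.2×10⁻⁵ mol/L
[I⁻] = 3s = 3.7×10⁻⁵ mol/L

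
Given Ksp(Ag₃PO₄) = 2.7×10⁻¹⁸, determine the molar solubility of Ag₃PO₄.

Ag₃PO₄(s) ⇌ 3 Ag⁺(aq) + PO₄³⁻(aq)
Let s be the molar solubility. Then [Ag⁺] = 3s and [PO₄³⁻] = s.
Ksp = [Ag⁺]^3[PO₄³⁻] = (3s)^3 · s = 27s^4
27s^4 = 2.7×10⁻¹⁸  ⇒  s^4 = 1.0×10⁻¹⁹
Taking the 4th root, s = 1.8×10⁻⁵ M.

1.8×10⁻⁵ M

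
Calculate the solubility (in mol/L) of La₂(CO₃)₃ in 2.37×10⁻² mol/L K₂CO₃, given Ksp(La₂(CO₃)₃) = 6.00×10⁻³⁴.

La₂(CO₃)₃(s) ⇌ 2 La³⁺(aq) + 3 CO₃²⁻(aq)
With CO₃²⁻ already at 2.37×10⁻² mol/L and s small, take [CO₃²⁻] ≈ 2.37×10⁻² mol/L and [La³⁺] = 2s.
Ksp = [La³⁺]^2[CO₃²⁻]^3 = (2s)^2(2.37×10⁻²)^3
(2s)^2 = 6.00×10⁻³⁴ / (2.37×10⁻²)^3 = 4.51×10⁻²⁹
s = 3.36×10⁻¹⁵ mol/L

3.36×10⁻¹⁵ M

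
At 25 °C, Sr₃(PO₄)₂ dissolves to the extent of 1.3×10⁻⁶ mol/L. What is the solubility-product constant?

Ksp = 4.0×10⁻²⁸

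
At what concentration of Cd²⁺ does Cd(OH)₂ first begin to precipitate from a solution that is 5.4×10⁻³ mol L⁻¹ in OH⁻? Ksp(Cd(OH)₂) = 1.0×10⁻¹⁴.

Precipitation of each salt begins when its ion product equals Ksp.
Cd(OH)₂(s) ⇌ Cd²⁺(aq) + 2 OH⁻(aq)
Ksp = [Cd²⁺][OH⁻]^2 = [Cd²⁺](5.4×10⁻³)^2
[Cd²⁺] = 1.0×10⁻¹⁴ / (5.4×10⁻³)^2 = 3.4×10⁻¹⁰
[Cd²⁺] = 3.4×10⁻¹⁰ mol L⁻¹

3.4×10⁻¹⁰ M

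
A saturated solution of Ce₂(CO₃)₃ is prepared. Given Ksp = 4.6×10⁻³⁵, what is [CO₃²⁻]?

Ce₂(CO₃)₃(s) ⇌ 2 Ce³⁺(aq) + 3 CO₃²⁻(aq)
Let s be the molar solubility. Then [Ce³⁺] = 2s and [CO₃²⁻] = 3s.
Ksp = [Ce³⁺]^2[CO₃²⁻]^3 = (2s)^2 · (3s)^3 = 108s^5 = 4.6×10⁻³⁵
s = 5.3×10⁻⁸ mol/L
[CO₃²⁻] = 3s = 1.6×10⁻⁷ mol/L

1.6×10⁻⁷ M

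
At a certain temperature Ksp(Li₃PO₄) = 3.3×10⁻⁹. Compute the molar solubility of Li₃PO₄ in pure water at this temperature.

Li₃PO₄(s) ⇌ 3 Li⁺(aq) + PO₄³⁻(aq)
With molar solubility s: [Li⁺] = 3s, [PO₄³⁻] = s.
Ksp = [Li⁺]^3[PO₄³⁻] = (3s)^3 · s = 27s^4
27s^4 = 3.3×10⁻⁹  ⇒  s^4 = 1.2×10⁻¹⁰
s = 3.3×10⁻³ mol L⁻¹

3.3×10⁻³ M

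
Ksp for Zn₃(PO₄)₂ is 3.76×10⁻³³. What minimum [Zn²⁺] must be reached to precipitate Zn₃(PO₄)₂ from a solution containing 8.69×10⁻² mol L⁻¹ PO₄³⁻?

7.93×10⁻¹¹ M

The threshold for precipitation is Q = Ksp.
Zn₃(PO₄)₂(s) ⇌ 3 Zn²⁺(aq) + 2 PO₄³⁻(aq)
Ksp = [Zn²⁺]^3[PO₄³⁻]^2 = [Zn²⁺]^3(8.69×10⁻²)^2
[Zn²⁺]^3 = 3.76×10⁻³³ / (8.69×10⁻²)^2 = 4.98×10⁻³¹
[Zn²⁺] = 7.93×10⁻¹¹ mol L⁻¹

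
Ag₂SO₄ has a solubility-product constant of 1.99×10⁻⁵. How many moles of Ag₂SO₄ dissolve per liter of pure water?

1.71×10⁻² M

Ag₂SO₄(s) ⇌ 2 Ag⁺(aq) + SO₄²⁻(aq)
If s mol/L of Ag₂SO₄ dissolves, [Ag⁺] = 2s and [SO₄²⁻] = s.
Ksp = [Ag⁺]^2[SO₄²⁻] = (2s)^2 · s = 4s^3
4s^3 = 1.99×10⁻⁵  ⇒  s^3 = 4.98×10⁻⁶
Taking the 3rd root, s = 1.71×10⁻² mol/L.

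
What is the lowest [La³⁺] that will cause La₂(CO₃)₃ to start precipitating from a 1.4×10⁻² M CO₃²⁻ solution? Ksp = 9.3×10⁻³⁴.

1.8×10⁻¹⁴ M

Precipitation of each salt begins when its ion product equals Ksp.
La₂(CO₃)₃(s) ⇌ 2 La³⁺(aq) + 3 CO₃²⁻(aq)
Ksp = [La³⁺]^2[CO₃²⁻]^3 = [La³⁺]^2(1.4×10⁻²)^3
[La³⁺]^2 = 9.3×10⁻³⁴ / (1.4×10⁻²)^3 = 3.4×10⁻²⁸
[La³⁺] = 1.8×10⁻¹⁴ M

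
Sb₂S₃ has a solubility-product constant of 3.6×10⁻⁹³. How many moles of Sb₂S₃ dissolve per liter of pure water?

1.3×10⁻¹⁹ M

Sb₂S₃(s) ⇌ 2 Sb³⁺(aq) + 3 S²⁻(aq)
If s mol/L of Sb₂S₃ dissolves, [Sb³⁺] = 2s and [S²⁻] = 3s.
Ksp = [Sb³⁺]^2[S²⁻]^3 = (2s)^2 · (3s)^3 = 108s^5
108s^5 = 3.6×10⁻⁹³  ⇒  s^5 = 3.3×10⁻⁹⁵
Taking the 5th root, s = 1.3×10⁻¹⁹ mol L⁻¹.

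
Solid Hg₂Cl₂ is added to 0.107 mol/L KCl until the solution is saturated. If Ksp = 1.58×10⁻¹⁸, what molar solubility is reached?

1.38×10⁻¹⁶ M

Hg₂Cl₂(s) ⇌ Hg₂²⁺(aq) + 2 Cl⁻(aq)
Let s be the solubility of Hg₂Cl₂ here. The common ion gives [Cl⁻] ≈ 0.107 mol/L, and [Hg₂²⁺] = s.
Ksp = [Hg₂²⁺][Cl⁻]^2 = s(0.107)^2
s = 1.58×10⁻¹⁸ / (0.107)^2 = 1.38×10⁻¹⁶
s = 1.38×10⁻¹⁶ mol/L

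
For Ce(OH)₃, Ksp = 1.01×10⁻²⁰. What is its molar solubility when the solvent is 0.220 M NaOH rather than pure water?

Ce(OH)₃(s) ⇌ Ce³⁺(aq) + 3 OH⁻(aq)
Let s be the solubility of Ce(OH)₃ here. The common ion gives [OH⁻] ≈ 0.220 M, and [Ce³⁺] = s.
Ksp = [Ce³⁺][OH⁻]^3 = s(0.220)^3
s = 1.01×10⁻²⁰ / (0.220)^3 = 9.49×10⁻¹⁹
s = 9.49×10⁻¹⁹ M

9.49×10⁻¹⁹ M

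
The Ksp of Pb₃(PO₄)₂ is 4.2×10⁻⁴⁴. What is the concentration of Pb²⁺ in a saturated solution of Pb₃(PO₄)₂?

2.5×10⁻⁹ M

Pb₃(PO₄)₂(s) ⇌ 3 Pb²⁺(aq) + 2 PO₄³⁻(aq)
Call the molar solubility s, so that [Pb²⁺] = 3s and [PO₄³⁻] = 2s.
Ksp = [Pb²⁺]^3[PO₄³⁻]^2 = (3s)^3 · (2s)^2 = 108s^5 = 4.2×10⁻⁴⁴
s = 8.3×10⁻¹⁰ mol/L
[Pb²⁺] = 3s = 2.5×10⁻⁹ mol/L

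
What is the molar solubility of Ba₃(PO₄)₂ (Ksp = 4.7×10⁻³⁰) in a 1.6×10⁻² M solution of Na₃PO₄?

Ba₃(PO₄)₂(s) ⇌ 3 Ba²⁺(aq) + 2 PO₄³⁻(aq)
Let s be the solubility of Ba₃(PO₄)₂ here. The common ion gives [PO₄³⁻] ≈ 1.6×10⁻² M, and [Ba²⁺] = 3s.
Ksp = [Ba²⁺]^3[PO₄³⁻]^2 = (3s)^3(1.6×10⁻²)^2
(3s)^3 = 4.7×10⁻³⁰ / (1.6×10⁻²)^2 = 1.8×10⁻²⁶
s = 8.8×10⁻¹⁰ M

8.8×10⁻¹⁰ M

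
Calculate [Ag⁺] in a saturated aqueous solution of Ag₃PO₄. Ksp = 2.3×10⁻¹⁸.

Ag₃PO₄(s) ⇌ 3 Ag⁺(aq) + PO₄³⁻(aq)
For each mole of Ag₃PO₄ that dissolves per liter, [Ag⁺] = 3s and [PO₄³⁻] = s; let s denote this solubility.
Ksp = [Ag⁺]^3[PO₄³⁻] = (3s)^3 · s = 27s^4 = 2.3×10⁻¹⁸
s = 1.7×10⁻⁵ mol L⁻¹
[Ag⁺] = 3s = 5.1×10⁻⁵ mol L⁻¹

5.1×10⁻⁵ M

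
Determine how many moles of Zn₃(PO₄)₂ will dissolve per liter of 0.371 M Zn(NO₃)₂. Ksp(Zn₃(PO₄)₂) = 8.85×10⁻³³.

2.08×10⁻¹⁶ M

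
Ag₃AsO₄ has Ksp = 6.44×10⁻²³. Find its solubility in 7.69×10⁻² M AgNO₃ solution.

Ag₃AsO₄(s) ⇌ 3 Ag⁺(aq) + AsO₄³⁻(aq)
Ag⁺ is already present at 7.69×10⁻² M. If s mol/L of Ag₃AsO₄ dissolves, [AsO₄³⁻] = s while [Ag⁺] ≈ 7.69×10⁻² M.
Ksp = [Ag⁺]^3[AsO₄³⁻] = (7.69×10⁻²)^3s
s = 6.44×10⁻²³ / (7.69×10⁻²)^3 = 1.42×10⁻¹⁹
s = 1.42×10⁻¹⁹ M

1.42×10⁻¹⁹ M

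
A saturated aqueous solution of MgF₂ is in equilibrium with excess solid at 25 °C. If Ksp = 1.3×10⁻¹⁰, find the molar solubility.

3.2×10⁻⁴ M

MgF₂(s) ⇌ Mg²⁺(aq) + 2 F⁻(aq)
If s mol/L of MgF₂ dissolves, [Mg²⁺] = s and [F⁻] = 2s.
Ksp = [Mg²⁺][F⁻]^2 = s · (2s)^2 = 4s^3
4s^3 = 1.3×10⁻¹⁰  ⇒  s^3 = 3.3×10⁻¹¹
s = (3.3×10⁻¹¹)^(1/3) = 3.2×10⁻⁴ mol/L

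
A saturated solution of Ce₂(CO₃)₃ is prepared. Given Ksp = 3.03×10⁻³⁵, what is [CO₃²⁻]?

Ce₂(CO₃)₃(s) ⇌ 2 Ce³⁺(aq) + 3 CO₃²⁻(aq)
With molar solubility s: [Ce³⁺] = 2s, [CO₃²⁻] = 3s.
Ksp = [Ce³⁺]^2[CO₃²⁻]^3 = (2s)^2 · (3s)^3 = 108s^5 = 3.03×10⁻³⁵
s = 4.89×10⁻⁸ mol L⁻¹
[CO₃²⁻] = 3s = 1.47×10⁻⁷ mol L⁻¹

1.47×10⁻⁷ M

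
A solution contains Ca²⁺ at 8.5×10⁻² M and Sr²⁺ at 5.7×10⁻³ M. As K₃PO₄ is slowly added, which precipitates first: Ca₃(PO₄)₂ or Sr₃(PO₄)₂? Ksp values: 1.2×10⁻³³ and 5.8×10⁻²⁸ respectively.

The threshold for precipitation is Q = Ksp.
For Ca₃(PO₄)₂: [PO₄³⁻] = (Ksp/[Ca²⁺]^3)^(1/2) = 1.4×10⁻¹⁵ M
For Sr₃(PO₄)₂: [PO₄³⁻] = (Ksp/[Sr²⁺]^3)^(1/2) = 5.6×10⁻¹¹ M
The smaller threshold [PO₄³⁻] is reached first, so Ca₃(PO₄)₂ precipitates first.

Ca₃(PO₄)₂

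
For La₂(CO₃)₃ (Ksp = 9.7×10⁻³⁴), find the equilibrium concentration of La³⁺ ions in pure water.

2.0×10⁻⁷ M

La₂(CO₃)₃(s) ⇌ 2 La³⁺(aq) + 3 CO₃²⁻(aq)
Call the molar solubility s, so that [La³⁺] = 2s and [CO₃²⁻] = 3s.
Ksp = [La³⁺]^2[CO₃²⁻]^3 = (2s)^2 · (3s)^3 = 108s^5 = 9.7×10⁻³⁴
s = 9.8×10⁻⁸ mol/L
[La³⁺] = 2s = 2.0×10⁻⁷ mol/L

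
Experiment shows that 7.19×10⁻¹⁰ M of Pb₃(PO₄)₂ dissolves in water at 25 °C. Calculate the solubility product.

Ksp = 2.08×10⁻⁴⁴

Pb₃(PO₄)₂(s) ⇌ 3 Pb²⁺(aq) + 2 PO₄³⁻(aq)
Call the molar solubility s, so that [Pb²⁺] = 3s and [PO₄³⁻] = 2s.
Ksp = [Pb²⁺]^3[PO₄³⁻]^2 = (3s)^3 · (2s)^2 = 108s^5
Ksp = 108 × (7.19×10⁻¹⁰)^5 = 2.08×10⁻⁴⁴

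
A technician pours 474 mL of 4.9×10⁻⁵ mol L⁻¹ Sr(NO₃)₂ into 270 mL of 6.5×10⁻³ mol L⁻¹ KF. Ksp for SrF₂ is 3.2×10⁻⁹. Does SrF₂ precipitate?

No

The combined volume is 744 mL.
[Sr²⁺] = (4.9×10⁻⁵)(474)/744 = 3.1×10⁻⁵ mol L⁻¹
[F⁻] = (6.5×10⁻³)(270)/744 = 2.4×10⁻³ mol L⁻¹
Q = [Sr²⁺][F⁻]^2 = 1.7×10⁻¹⁰
Q < Ksp (1.7×10⁻¹⁰ vs 3.2×10⁻⁹); the solution remains unsaturated and no precipitate forms.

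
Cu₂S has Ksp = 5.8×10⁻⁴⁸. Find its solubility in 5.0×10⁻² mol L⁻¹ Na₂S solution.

5.4×10⁻²⁴ M

Cu₂S(s) ⇌ 2 Cu⁺(aq) + S²⁻(aq)
With S²⁻ already at 5.0×10⁻² mol L⁻¹ and s small, take [S²⁻] ≈ 5.0×10⁻² mol L⁻¹ and [Cu⁺] = 2s.
Ksp = [Cu⁺]^2[S²⁻] = (2s)^2(5.0×10⁻²)
(2s)^2 = 5.8×10⁻⁴⁸ / (5.0×10⁻²) = 1.2×10⁻⁴⁶
s = 5.4×10⁻²⁴ mol L⁻¹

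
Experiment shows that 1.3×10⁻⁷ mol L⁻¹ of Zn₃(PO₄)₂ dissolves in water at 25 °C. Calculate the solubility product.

Ksp = 4.0×10⁻³³

Zn₃(PO₄)₂(s) ⇌ 3 Zn²⁺(aq) + 2 PO₄³⁻(aq)
Call the molar solubility s, so that [Zn²⁺] = 3s and [PO₄³⁻] = 2s.
Ksp = [Zn²⁺]^3[PO₄³⁻]^2 = (3s)^3 · (2s)^2 = 108s^5
Ksp = 108 × (1.3×10⁻⁷)^5 = 4.0×10⁻³³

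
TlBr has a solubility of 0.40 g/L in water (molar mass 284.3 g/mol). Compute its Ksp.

Convert to molarity: s = 0.40 / 284.3 = 1.407×10⁻³ mol/L
TlBr(s) ⇌ Tl⁺(aq) + Br⁻(aq)
With molar solubility s: [Tl⁺] = s, [Br⁻] = s.
Ksp = [Tl⁺][Br⁻] = s · s = s^2
Ksp = (1.407×10⁻³)^2 = 2.0×10⁻⁶

Ksp = 2.0×10⁻⁶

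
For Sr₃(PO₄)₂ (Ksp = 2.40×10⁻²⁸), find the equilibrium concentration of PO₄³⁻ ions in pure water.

2.35×10⁻⁶ M

Sr₃(PO₄)₂(s) ⇌ 3 Sr²⁺(aq) + 2 PO₄³⁻(aq)
Let s be the molar solubility. Then [Sr²⁺] = 3s and [PO₄³⁻] = 2s.
Ksp = [Sr²⁺]^3[PO₄³⁻]^2 = (3s)^3 · (2s)^2 = 108s^5 = 2.40×10⁻²⁸
s = 1.17×10⁻⁶ mol L⁻¹
[PO₄³⁻] = 2s = 2.35×10⁻⁶ mol L⁻¹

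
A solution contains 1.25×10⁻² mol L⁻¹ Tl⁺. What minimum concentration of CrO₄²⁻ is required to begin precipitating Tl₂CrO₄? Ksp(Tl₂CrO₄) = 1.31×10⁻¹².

8.38×10⁻⁹ M

The threshold for precipitation is Q = Ksp.
Tl₂CrO₄(s) ⇌ 2 Tl⁺(aq) + CrO₄²⁻(aq)
Ksp = [Tl⁺]^2[CrO₄²⁻] = [CrO₄²⁻](1.25×10⁻²)^2
[CrO₄²⁻] = 1.31×10⁻¹² / (1.25×10⁻²)^2 = 8.38×10⁻⁹
[CrO₄²⁻] = 8.38×10⁻⁹ mol L⁻¹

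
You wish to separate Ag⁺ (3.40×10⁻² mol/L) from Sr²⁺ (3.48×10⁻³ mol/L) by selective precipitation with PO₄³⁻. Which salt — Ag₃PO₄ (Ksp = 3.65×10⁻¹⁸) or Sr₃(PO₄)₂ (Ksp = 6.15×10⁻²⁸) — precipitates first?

A salt starts to precipitate once the ion product Q reaches its Ksp.
For Ag₃PO₄: [PO₄³⁻] = (Ksp/[Ag⁺]^3) = 9.29×10⁻¹⁴ mol/L
For Sr₃(PO₄)₂: [PO₄³⁻] = (Ksp/[Sr²⁺]^3)^(1/2) = 1.21×10⁻¹⁰ mol/L
Since Ag₃PO₄ needs less PO₄³⁻ to reach saturation, it precipitates first.

Ag₃PO₄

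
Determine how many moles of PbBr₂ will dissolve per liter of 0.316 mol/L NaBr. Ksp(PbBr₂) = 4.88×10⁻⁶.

PbBr₂(s) ⇌ Pb²⁺(aq) + 2 Br⁻(aq)
Br⁻ is already present at 0.316 mol/L. If s mol/L of PbBr₂ dissolves, [Pb²⁺] = s while [Br⁻] ≈ 0.316 mol/L.
Ksp = [Pb²⁺][Br⁻]^2 = s(0.316)^2
s = 4.88×10⁻⁶ / (0.316)^2 = 4.89×10⁻⁵
s = 4.89×10⁻⁵ mol/L

4.89×10⁻⁵ M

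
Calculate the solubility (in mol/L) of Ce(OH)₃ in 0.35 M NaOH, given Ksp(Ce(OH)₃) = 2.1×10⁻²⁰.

Ce(OH)₃(s) ⇌ Ce³⁺(aq) + 3 OH⁻(aq)
OH⁻ is already present at 0.35 M. If s mol/L of Ce(OH)₃ dissolves, [Ce³⁺] = s while [OH⁻] ≈ 0.35 M.
Ksp = [Ce³⁺][OH⁻]^3 = s(0.35)^3
s = 2.1×10⁻²⁰ / (0.35)^3 = 4.9×10⁻¹⁹
s = 4.9×10⁻¹⁹ M

4.9×10⁻¹⁹ M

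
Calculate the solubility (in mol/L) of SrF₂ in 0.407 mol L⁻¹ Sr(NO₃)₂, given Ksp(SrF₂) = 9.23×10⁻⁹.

SrF₂(s) ⇌ Sr²⁺(aq) + 2 F⁻(aq)
The solution already contains Sr²⁺ at 0.407 mol L⁻¹. Let s be the molar solubility of SrF₂.
[Sr²⁺] ≈ 0.407 mol L⁻¹ (common ion dominates); [F⁻] = 2s.
Ksp = [Sr²⁺][F⁻]^2 = (0.407)(2s)^2
(2s)^2 = 9.23×10⁻⁹ / (0.407) = 2.27×10⁻⁸
s = 7.53×10⁻⁵ mol L⁻¹

7.53×10⁻⁵ M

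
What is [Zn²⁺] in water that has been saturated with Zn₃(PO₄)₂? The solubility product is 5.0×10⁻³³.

4.1×10⁻⁷ M

Zn₃(PO₄)₂(s) ⇌ 3 Zn²⁺(aq) + 2 PO₄³⁻(aq)
Call the molar solubility s, so that [Zn²⁺] = 3s and [PO₄³⁻] = 2s.
Ksp = [Zn²⁺]^3[PO₄³⁻]^2 = (3s)^3 · (2s)^2 = 108s^5 = 5.0×10⁻³³
s = 1.4×10⁻⁷ mol/L
[Zn²⁺] = 3s = 4.1×10⁻⁷ mol/L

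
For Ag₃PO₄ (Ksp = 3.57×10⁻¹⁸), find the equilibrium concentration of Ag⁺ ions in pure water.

5.72×10⁻⁵ M

Ag₃PO₄(s) ⇌ 3 Ag⁺(aq) + PO₄³⁻(aq)
Let s be the molar solubility. Then [Ag⁺] = 3s and [PO₄³⁻] = s.
Ksp = [Ag⁺]^3[PO₄³⁻] = (3s)^3 · s = 27s^4 = 3.57×10⁻¹⁸
s = 1.91×10⁻⁵ mol/L
[Ag⁺] = 3s = 5.72×10⁻⁵ mol/L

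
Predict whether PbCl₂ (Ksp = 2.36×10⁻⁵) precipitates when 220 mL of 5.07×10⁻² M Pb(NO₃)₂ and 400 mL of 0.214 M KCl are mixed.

Total volume after mixing = 220 + 400 = 620 mL.
[Pb²⁺] = (5.07×10⁻²)(220)/620 = 1.80×10⁻² M
[Cl⁻] = (0.214)(400)/620 = 0.138 M
Q = [Pb²⁺][Cl⁻]^2 = 3.43×10⁻⁴
Because Q > Ksp (3.43×10⁻⁴ vs 2.36×10⁻⁵), a precipitate of PbCl₂ forms.

Yes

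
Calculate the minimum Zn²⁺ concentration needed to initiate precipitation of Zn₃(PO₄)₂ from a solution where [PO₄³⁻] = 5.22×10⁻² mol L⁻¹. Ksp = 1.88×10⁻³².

Precipitation of each salt begins when its ion product equals Ksp.
Zn₃(PO₄)₂(s) ⇌ 3 Zn²⁺(aq) + 2 PO₄³⁻(aq)
Ksp = [Zn²⁺]^3[PO₄³⁻]^2 = [Zn²⁺]^3(5.22×10⁻²)^2
[Zn²⁺]^3 = 1.88×10⁻³² / (5.22×10⁻²)^2 = 6.90×10⁻³⁰
[Zn²⁺] = 1.90×10⁻¹⁰ mol L⁻¹

1.90×10⁻¹⁰ M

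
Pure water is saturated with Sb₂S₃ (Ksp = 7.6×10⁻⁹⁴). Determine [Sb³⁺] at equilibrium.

Sb₂S₃(s) ⇌ 2 Sb³⁺(aq) + 3 S²⁻(aq)
With molar solubility s: [Sb³⁺] = 2s, [S²⁻] = 3s.
Ksp = [Sb³⁺]^2[S²⁻]^3 = (2s)^2 · (3s)^3 = 108s^5 = 7.6×10⁻⁹⁴
s = 9.3×10⁻²⁰ mol L⁻¹
[Sb³⁺] = 2s = 1.9×10⁻¹⁹ mol L⁻¹

1.9×10⁻¹⁹ M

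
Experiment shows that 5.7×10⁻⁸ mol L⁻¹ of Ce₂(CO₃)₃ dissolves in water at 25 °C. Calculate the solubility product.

Ksp = 6.5×10⁻³⁵

Ce₂(CO₃)₃(s) ⇌ 2 Ce³⁺(aq) + 3 CO₃²⁻(aq)
For each mole of Ce₂(CO₃)₃ that dissolves per liter, [Ce³⁺] = 2s and [CO₃²⁻] = 3s; let s denote this solubility.
Ksp = [Ce³⁺]^2[CO₃²⁻]^3 = (2s)^2 · (3s)^3 = 108s^5
Ksp = 108 × (5.7×10⁻⁸)^5 = 6.5×10⁻³⁵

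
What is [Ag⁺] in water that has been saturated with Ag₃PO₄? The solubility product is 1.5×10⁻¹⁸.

Ag₃PO₄(s) ⇌ 3 Ag⁺(aq) + PO₄³⁻(aq)
Call the molar solubility s, so that [Ag⁺] = 3s and [PO₄³⁻] = s.
Ksp = [Ag⁺]^3[PO₄³⁻] = (3s)^3 · s = 27s^4 = 1.5×10⁻¹⁸
s = 1.5×10⁻⁵ M
[Ag⁺] = 3s = 4.6×10⁻⁵ M

4.6×10⁻⁵ M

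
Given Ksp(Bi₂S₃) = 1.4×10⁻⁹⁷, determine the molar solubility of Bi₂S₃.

1.7×10⁻²⁰ M

Bi₂S₃(s) ⇌ 2 Bi³⁺(aq) + 3 S²⁻(aq)
Let s be the molar solubility. Then [Bi³⁺] = 2s and [S²⁻] = 3s.
Ksp = [Bi³⁺]^2[S²⁻]^3 = (2s)^2 · (3s)^3 = 108s^5
108s^5 = 1.4×10⁻⁹⁷  ⇒  s^5 = 1.3×10⁻⁹⁹
s = 1.7×10⁻²⁰ M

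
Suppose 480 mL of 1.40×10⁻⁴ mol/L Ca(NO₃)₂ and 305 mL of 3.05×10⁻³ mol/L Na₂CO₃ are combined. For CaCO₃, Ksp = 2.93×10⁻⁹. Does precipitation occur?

The combined volume is 785 mL.
[Ca²⁺] = (1.40×10⁻⁴)(480)/785 = 8.56×10⁻⁵ mol/L
[CO₃²⁻] = (3.05×10⁻³)(305)/785 = 1.19×10⁻³ mol/L
Q = [Ca²⁺][CO₃²⁻] = 1.01×10⁻⁷
Q = 1.01×10⁻⁷ > Ksp = 2.93×10⁻⁹, so the solution is supersaturated and CaCO₃ precipitates.

Yes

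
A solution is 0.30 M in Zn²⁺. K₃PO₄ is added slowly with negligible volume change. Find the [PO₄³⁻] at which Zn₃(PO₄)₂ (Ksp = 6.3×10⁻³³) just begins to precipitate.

4.8×10⁻¹⁶ M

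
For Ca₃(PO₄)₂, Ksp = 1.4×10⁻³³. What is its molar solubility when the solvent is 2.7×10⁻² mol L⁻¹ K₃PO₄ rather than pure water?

Ca₃(PO₄)₂(s) ⇌ 3 Ca²⁺(aq) + 2 PO₄³⁻(aq)
The solution already contains PO₄³⁻ at 2.7×10⁻² mol L⁻¹. Let s be the molar solubility of Ca₃(PO₄)₂.
[PO₄³⁻] ≈ 2.7×10⁻² mol L⁻¹ (common ion dominates); [Ca²⁺] = 3s.
Ksp = [Ca²⁺]^3[PO₄³⁻]^2 = (3s)^3(2.7×10⁻²)^2
(3s)^3 = 1.4×10⁻³³ / (2.7×10⁻²)^2 = 1.9×10⁻³⁰
s = 4.1×10⁻¹¹ mol L⁻¹

4.1×10⁻¹¹ M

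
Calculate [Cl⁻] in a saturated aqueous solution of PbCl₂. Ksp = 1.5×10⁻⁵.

3.1×10⁻² M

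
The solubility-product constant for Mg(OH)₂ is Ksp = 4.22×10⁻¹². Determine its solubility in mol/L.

1.02×10⁻⁴ M

Mg(OH)₂(s) ⇌ Mg²⁺(aq) + 2 OH⁻(aq)
Call the molar solubility s, so that [Mg²⁺] = s and [OH⁻] = 2s.
Ksp = [Mg²⁺][OH⁻]^2 = s · (2s)^2 = 4s^3
4s^3 = 4.22×10⁻¹²  ⇒  s^3 = 1.06×10⁻¹²
s = 1.02×10⁻⁴ mol/L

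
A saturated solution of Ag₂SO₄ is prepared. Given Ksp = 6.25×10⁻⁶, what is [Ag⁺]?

Ag₂SO₄(s) ⇌ 2 Ag⁺(aq) + SO₄²⁻(aq)
With molar solubility s: [Ag⁺] = 2s, [SO₄²⁻] = s.
Ksp = [Ag⁺]^2[SO₄²⁻] = (2s)^2 · s = 4s^3 = 6.25×10⁻⁶
s = 1.16×10⁻² mol/L
[Ag⁺] = 2s = 2.32×10⁻² mol/L

2.32×10⁻² M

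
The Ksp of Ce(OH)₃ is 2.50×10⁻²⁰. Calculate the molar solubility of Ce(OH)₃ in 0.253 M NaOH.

1.54×10⁻¹⁸ M

Ce(OH)₃(s) ⇌ Ce³⁺(aq) + 3 OH⁻(aq)
Let s be the solubility of Ce(OH)₃ here. The common ion gives [OH⁻] ≈ 0.253 M, and [Ce³⁺] = s.
Ksp = [Ce³⁺][OH⁻]^3 = s(0.253)^3
s = 2.50×10⁻²⁰ / (0.253)^3 = 1.54×10⁻¹⁸
s = 1.54×10⁻¹⁸ M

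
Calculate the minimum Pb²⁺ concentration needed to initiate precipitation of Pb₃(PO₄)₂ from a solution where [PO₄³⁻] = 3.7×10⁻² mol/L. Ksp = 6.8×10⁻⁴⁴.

3.7×10⁻¹⁴ M

Each salt precipitates once Q = Ksp for that salt.
Pb₃(PO₄)₂(s) ⇌ 3 Pb²⁺(aq) + 2 PO₄³⁻(aq)
Ksp = [Pb²⁺]^3[PO₄³⁻]^2 = [Pb²⁺]^3(3.7×10⁻²)^2
[Pb²⁺]^3 = 6.8×10⁻⁴⁴ / (3.7×10⁻²)^2 = 5.0×10⁻⁴¹
[Pb²⁺] = 3.7×10⁻¹⁴ mol/L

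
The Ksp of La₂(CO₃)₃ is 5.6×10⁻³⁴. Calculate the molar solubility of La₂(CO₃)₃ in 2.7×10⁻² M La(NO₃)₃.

3.1×10⁻¹¹ M

La₂(CO₃)₃(s) ⇌ 2 La³⁺(aq) + 3 CO₃²⁻(aq)
With La³⁺ already at 2.7×10⁻² M and s small, take [La³⁺] ≈ 2.7×10⁻² M and [CO₃²⁻] = 3s.
Ksp = [La³⁺]^2[CO₃²⁻]^3 = (2.7×10⁻²)^2(3s)^3
(3s)^3 = 5.6×10⁻³⁴ / (2.7×10⁻²)^2 = 7.7×10⁻³¹
s = 3.1×10⁻¹¹ M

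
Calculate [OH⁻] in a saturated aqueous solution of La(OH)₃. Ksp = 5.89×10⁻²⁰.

2.05×10⁻⁵ M

La(OH)₃(s) ⇌ La³⁺(aq) + 3 OH⁻(aq)
With molar solubility s: [La³⁺] = s, [OH⁻] = 3s.
Ksp = [La³⁺][OH⁻]^3 = s · (3s)^3 = 27s^4 = 5.89×10⁻²⁰
s = 6.83×10⁻⁶ mol/L
[OH⁻] = 3s = 2.05×10⁻⁵ mol/L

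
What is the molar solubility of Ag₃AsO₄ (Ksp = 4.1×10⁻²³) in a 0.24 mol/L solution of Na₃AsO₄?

1.8×10⁻⁸ M

Ag₃AsO₄(s) ⇌ 3 Ag⁺(aq) + AsO₄³⁻(aq)
The solution already contains AsO₄³⁻ at 0.24 mol/L. Let s be the molar solubility of Ag₃AsO₄.
[AsO₄³⁻] ≈ 0.24 mol/L (common ion dominates); [Ag⁺] = 3s.
Ksp = [Ag⁺]^3[AsO₄³⁻] = (3s)^3(0.24)
(3s)^3 = 4.1×10⁻²³ / (0.24) = 1.7×10⁻²²
s = 1.8×10⁻⁸ mol/L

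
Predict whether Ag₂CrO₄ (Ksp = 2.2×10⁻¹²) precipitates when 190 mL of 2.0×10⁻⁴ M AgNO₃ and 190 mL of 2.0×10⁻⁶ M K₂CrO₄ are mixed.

The combined volume is 380 mL.
[Ag⁺] = (2.0×10⁻⁴)(190)/380 = 1.0×10⁻⁴ M
[CrO₄²⁻] = (2.0×10⁻⁶)(190)/380 = 1.0×10⁻⁶ M
Q = [Ag⁺]^2[CrO₄²⁻] = 1.0×10⁻¹⁴
Q = 1.0×10⁻¹⁴ < Ksp = 2.2×10⁻¹², so the solution is unsaturated and no precipitate forms.

No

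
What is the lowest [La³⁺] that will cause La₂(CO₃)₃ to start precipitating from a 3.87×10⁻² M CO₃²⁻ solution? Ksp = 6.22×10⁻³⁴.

Precipitation begins when Q = Ksp.
La₂(CO₃)₃(s) ⇌ 2 La³⁺(aq) + 3 CO₃²⁻(aq)
Ksp = [La³⁺]^2[CO₃²⁻]^3 = [La³⁺]^2(3.87×10⁻²)^3
[La³⁺]^2 = 6.22×10⁻³⁴ / (3.87×10⁻²)^3 = 1.07×10⁻²⁹
[La³⁺] = 3.28×10⁻¹⁵ M

3.28×10⁻¹⁵ M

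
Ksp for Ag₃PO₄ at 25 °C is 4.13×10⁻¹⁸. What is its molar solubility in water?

1.98×10⁻⁵ M

Ag₃PO₄(s) ⇌ 3 Ag⁺(aq) + PO₄³⁻(aq)
Let s be the molar solubility. Then [Ag⁺] = 3s and [PO₄³⁻] = s.
Ksp = [Ag⁺]^3[PO₄³⁻] = (3s)^3 · s = 27s^4
27s^4 = 4.13×10⁻¹⁸  ⇒  s^4 = 1.53×10⁻¹⁹
Taking the 4th root, s = 1.98×10⁻⁵ mol L⁻¹.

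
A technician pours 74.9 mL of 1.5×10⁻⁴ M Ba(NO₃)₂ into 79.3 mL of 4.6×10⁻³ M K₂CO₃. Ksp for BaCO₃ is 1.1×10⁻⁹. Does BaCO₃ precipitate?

The combined volume is 154.2 mL.
[Ba²⁺] = (1.5×10⁻⁴)(74.9)/154.2 = 7.3×10⁻⁵ M
[CO₃²⁻] = (4.6×10⁻³)(79.3)/154.2 = 2.4×10⁻³ M
Q = [Ba²⁺][CO₃²⁻] = 1.7×10⁻⁷
Q = 1.7×10⁻⁷ > Ksp = 1.1×10⁻⁹, so the solution is supersaturated and BaCO₃ precipitates.

Yes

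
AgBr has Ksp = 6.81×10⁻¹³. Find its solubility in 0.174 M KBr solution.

3.91×10⁻¹² M

AgBr(s) ⇌ Ag⁺(aq) + Br⁻(aq)
Let s be the solubility of AgBr here. The common ion gives [Br⁻] ≈ 0.174 M, and [Ag⁺] = s.
Ksp = [Ag⁺][Br⁻] = s(0.174)
s = 6.81×10⁻¹³ / (0.174) = 3.91×10⁻¹²
s = 3.91×10⁻¹² M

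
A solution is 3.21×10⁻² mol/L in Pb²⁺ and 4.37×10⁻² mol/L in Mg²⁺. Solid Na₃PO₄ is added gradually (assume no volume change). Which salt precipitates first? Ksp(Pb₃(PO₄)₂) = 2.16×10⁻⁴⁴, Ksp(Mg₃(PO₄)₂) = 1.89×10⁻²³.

A salt starts to precipitate once the ion product Q reaches its Ksp.
For Pb₃(PO₄)₂: [PO₄³⁻] = (Ksp/[Pb²⁺]^3)^(1/2) = 2.56×10⁻²⁰ mol/L
For Mg₃(PO₄)₂: [PO₄³⁻] = (Ksp/[Mg²⁺]^3)^(1/2) = 4.76×10⁻¹⁰ mol/L
Pb₃(PO₄)₂ requires the lower [PO₄³⁻], so it precipitates first.

Pb₃(PO₄)₂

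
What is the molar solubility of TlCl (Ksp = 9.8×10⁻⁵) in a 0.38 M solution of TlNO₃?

2.6×10⁻⁴ M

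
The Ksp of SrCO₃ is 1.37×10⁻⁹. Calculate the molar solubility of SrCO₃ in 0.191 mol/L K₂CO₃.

7.17×10⁻⁹ M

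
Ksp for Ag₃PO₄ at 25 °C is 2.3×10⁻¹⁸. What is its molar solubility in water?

Ag₃PO₄(s) ⇌ 3 Ag⁺(aq) + PO₄³⁻(aq)
With molar solubility s: [Ag⁺] = 3s, [PO₄³⁻] = s.
Ksp = [Ag⁺]^3[PO₄³⁻] = (3s)^3 · s = 27s^4
27s^4 = 2.3×10⁻¹⁸  ⇒  s^4 = 8.5×10⁻²⁰
s = (8.5×10⁻²⁰)^(1/4) = 1.7×10⁻⁵ mol/L

1.7×10⁻⁵ M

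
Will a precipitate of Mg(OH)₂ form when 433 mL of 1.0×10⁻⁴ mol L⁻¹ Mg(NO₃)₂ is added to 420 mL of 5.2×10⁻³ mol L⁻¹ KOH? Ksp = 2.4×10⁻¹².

Yes

After mixing, V = 433 mL + 420 mL = 853 mL.
[Mg²⁺] = (1.0×10⁻⁴)(433)/853 = 5.1×10⁻⁵ mol L⁻¹
[OH⁻] = (5.2×10⁻³)(420)/853 = 2.6×10⁻³ mol L⁻¹
Q = [Mg²⁺][OH⁻]^2 = 3.3×10⁻¹⁰
Because Q > Ksp (3.3×10⁻¹⁰ vs 2.4×10⁻¹²), a precipitate of Mg(OH)₂ forms.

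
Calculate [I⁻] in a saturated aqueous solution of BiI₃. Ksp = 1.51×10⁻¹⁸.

4.61×10⁻⁵ M

BiI₃(s) ⇌ Bi³⁺(aq) + 3 I⁻(aq)
Let s be the molar solubility. Then [Bi³⁺] = s and [I⁻] = 3s.
Ksp = [Bi³⁺][I⁻]^3 = s · (3s)^3 = 27s^4 = 1.51×10⁻¹⁸
s = 1.54×10⁻⁵ mol L⁻¹
[I⁻] = 3s = 4.61×10⁻⁵ mol L⁻¹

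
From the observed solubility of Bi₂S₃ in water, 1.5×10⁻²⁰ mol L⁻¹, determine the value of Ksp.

Ksp = 8.2×10⁻⁹⁸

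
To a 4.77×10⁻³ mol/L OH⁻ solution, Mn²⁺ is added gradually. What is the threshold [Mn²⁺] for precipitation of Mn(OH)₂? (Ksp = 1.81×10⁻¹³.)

7.96×10⁻⁹ M

Precipitation of each salt begins when its ion product equals Ksp.
Mn(OH)₂(s) ⇌ Mn²⁺(aq) + 2 OH⁻(aq)
Ksp = [Mn²⁺][OH⁻]^2 = [Mn²⁺](4.77×10⁻³)^2
[Mn²⁺] = 1.81×10⁻¹³ / (4.77×10⁻³)^2 = 7.96×10⁻⁹
[Mn²⁺] = 7.96×10⁻⁹ mol/L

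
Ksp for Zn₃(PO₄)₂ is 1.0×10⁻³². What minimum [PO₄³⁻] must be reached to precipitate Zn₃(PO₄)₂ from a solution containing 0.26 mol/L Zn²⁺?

7.5×10⁻¹⁶ M

Each salt precipitates once Q = Ksp for that salt.
Zn₃(PO₄)₂(s) ⇌ 3 Zn²⁺(aq) + 2 PO₄³⁻(aq)
Ksp = [Zn²⁺]^3[PO₄³⁻]^2 = [PO₄³⁻]^2(0.26)^3
[PO₄³⁻]^2 = 1.0×10⁻³² / (0.26)^3 = 5.7×10⁻³¹
[PO₄³⁻] = 7.5×10⁻¹⁶ mol/L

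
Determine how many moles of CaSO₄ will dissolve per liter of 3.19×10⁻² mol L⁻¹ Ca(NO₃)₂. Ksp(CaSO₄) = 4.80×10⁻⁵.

1.50×10⁻³ M

CaSO₄(s) ⇌ Ca²⁺(aq) + SO₄²⁻(aq)
Let s be the solubility of CaSO₄ here. The common ion gives [Ca²⁺] ≈ 3.19×10⁻² mol L⁻¹, and [SO₄²⁻] = s.
Ksp = [Ca²⁺][SO₄²⁻] = (3.19×10⁻²)s
s = 4.80×10⁻⁵ / (3.19×10⁻²) = 1.50×10⁻³
s = 1.50×10⁻³ mol L⁻¹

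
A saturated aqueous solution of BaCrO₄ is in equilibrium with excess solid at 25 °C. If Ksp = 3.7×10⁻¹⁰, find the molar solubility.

BaCrO₄(s) ⇌ Ba²⁺(aq) + CrO₄²⁻(aq)
Call the molar solubility s, so that [Ba²⁺] = s and [CrO₄²⁻] = s.
Ksp = [Ba²⁺][CrO₄²⁻] = s · s = s^2
s^2 = 3.7×10⁻¹⁰
s = 1.9×10⁻⁵ M

1.9×10⁻⁵ M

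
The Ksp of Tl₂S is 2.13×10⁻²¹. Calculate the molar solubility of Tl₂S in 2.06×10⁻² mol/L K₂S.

1.61×10⁻¹⁰ M

Tl₂S(s) ⇌ 2 Tl⁺(aq) + S²⁻(aq)
Let s be the solubility of Tl₂S here. The common ion gives [S²⁻] ≈ 2.06×10⁻² mol/L, and [Tl⁺] = 2s.
Ksp = [Tl⁺]^2[S²⁻] = (2s)^2(2.06×10⁻²)
(2s)^2 = 2.13×10⁻²¹ / (2.06×10⁻²) = 1.03×10⁻¹⁹
s = 1.61×10⁻¹⁰ mol/L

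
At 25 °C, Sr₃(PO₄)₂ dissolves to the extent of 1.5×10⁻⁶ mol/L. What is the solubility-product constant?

Ksp = 8.2×10⁻²⁸

Sr₃(PO₄)₂(s) ⇌ 3 Sr²⁺(aq) + 2 PO₄³⁻(aq)
With molar solubility s: [Sr²⁺] = 3s, [PO₄³⁻] = 2s.
Ksp = [Sr²⁺]^3[PO₄³⁻]^2 = (3s)^3 · (2s)^2 = 108s^5
Ksp = 108 × (1.5×10⁻⁶)^5 = 8.2×10⁻²⁸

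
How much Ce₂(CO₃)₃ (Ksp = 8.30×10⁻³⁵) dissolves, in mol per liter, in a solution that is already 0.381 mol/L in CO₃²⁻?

Ce₂(CO₃)₃(s) ⇌ 2 Ce³⁺(aq) + 3 CO₃²⁻(aq)
With CO₃²⁻ already at 0.381 mol/L and s small, take [CO₃²⁻] ≈ 0.381 mol/L and [Ce³⁺] = 2s.
Ksp = [Ce³⁺]^2[CO₃²⁻]^3 = (2s)^2(0.381)^3
(2s)^2 = 8.30×10⁻³⁵ / (0.381)^3 = 1.50×10⁻³³
s = 1.94×10⁻¹⁷ mol/L

1.94×10⁻¹⁷ M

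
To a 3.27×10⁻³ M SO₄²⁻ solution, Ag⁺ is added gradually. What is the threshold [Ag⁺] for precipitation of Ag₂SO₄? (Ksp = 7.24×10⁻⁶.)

The threshold for precipitation is Q = Ksp.
Ag₂SO₄(s) ⇌ 2 Ag⁺(aq) + SO₄²⁻(aq)
Ksp = [Ag⁺]^2[SO₄²⁻] = [Ag⁺]^2(3.27×10⁻³)
[Ag⁺]^2 = 7.24×10⁻⁶ / (3.27×10⁻³) = 2.21×10⁻³
[Ag⁺] = 4.71×10⁻² M

4.71×10⁻² M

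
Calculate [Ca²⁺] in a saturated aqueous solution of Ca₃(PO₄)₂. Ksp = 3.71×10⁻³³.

Ca₃(PO₄)₂(s) ⇌ 3 Ca²⁺(aq) + 2 PO₄³⁻(aq)
For each mole of Ca₃(PO₄)₂ that dissolves per liter, [Ca²⁺] = 3s and [PO₄³⁻] = 2s; let s denote this solubility.
Ksp = [Ca²⁺]^3[PO₄³⁻]^2 = (3s)^3 · (2s)^2 = 108s^5 = 3.71×10⁻³³
s = 1.28×10⁻⁷ mol L⁻¹
[Ca²⁺] = 3s = 3.84×10⁻⁷ mol L⁻¹

3.84×10⁻⁷ M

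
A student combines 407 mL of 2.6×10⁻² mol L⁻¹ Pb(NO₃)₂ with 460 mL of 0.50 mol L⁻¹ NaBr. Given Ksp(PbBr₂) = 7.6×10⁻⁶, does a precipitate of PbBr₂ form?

Yes

The combined volume is 867 mL.
[Pb²⁺] = (2.6×10⁻²)(407)/867 = 1.2×10⁻² mol L⁻¹
[Br⁻] = (0.50)(460)/867 = 0.27 mol L⁻¹
Q = [Pb²⁺][Br⁻]^2 = 8.6×10⁻⁴
Since Q (8.6×10⁻⁴) exceeds Ksp (7.6×10⁻⁶), PbBr₂ will precipitate.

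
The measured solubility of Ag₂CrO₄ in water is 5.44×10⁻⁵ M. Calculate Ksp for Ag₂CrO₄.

Ksp = 6.44×10⁻¹³

Ag₂CrO₄(s) ⇌ 2 Ag⁺(aq) + CrO₄²⁻(aq)
Call the molar solubility s, so that [Ag⁺] = 2s and [CrO₄²⁻] = s.
Ksp = [Ag⁺]^2[CrO₄²⁻] = (2s)^2 · s = 4s^3
Ksp = 4 × (5.44×10⁻⁵)^3 = 6.44×10⁻¹³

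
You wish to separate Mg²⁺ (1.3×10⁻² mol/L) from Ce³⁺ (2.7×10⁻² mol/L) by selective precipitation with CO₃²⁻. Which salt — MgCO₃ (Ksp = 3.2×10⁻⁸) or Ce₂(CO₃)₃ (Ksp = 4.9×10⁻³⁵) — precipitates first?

The threshold for precipitation is Q = Ksp.
For MgCO₃: [CO₃²⁻] = (Ksp/[Mg²⁺]) = 2.5×10⁻⁶ mol/L
For Ce₂(CO₃)₃: [CO₃²⁻] = (Ksp/[Ce³⁺]^2)^(1/3) = 4.1×10⁻¹¹ mol/L
Since Ce₂(CO₃)₃ needs less CO₃²⁻ to reach saturation, it precipitates first.

Ce₂(CO₃)₃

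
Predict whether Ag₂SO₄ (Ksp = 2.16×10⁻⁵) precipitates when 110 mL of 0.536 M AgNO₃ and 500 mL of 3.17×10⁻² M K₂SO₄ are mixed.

Total volume after mixing = 110 + 500 = 610 mL.
[Ag⁺] = (0.536)(110)/610 = 9.67×10⁻² M
[SO₄²⁻] = (3.17×10⁻²)(500)/610 = 2.60×10⁻² M
Q = [Ag⁺]^2[SO₄²⁻] = 2.43×10⁻⁴
Because Q > Ksp (2.43×10⁻⁴ vs 2.16×10⁻⁵), a precipitate of Ag₂SO₄ forms.

Yes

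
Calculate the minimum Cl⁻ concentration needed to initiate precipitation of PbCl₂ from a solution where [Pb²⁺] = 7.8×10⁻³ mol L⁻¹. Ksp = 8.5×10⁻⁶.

3.3×10⁻² M

The threshold for precipitation is Q = Ksp.
PbCl₂(s) ⇌ Pb²⁺(aq) + 2 Cl⁻(aq)
Ksp = [Pb²⁺][Cl⁻]^2 = [Cl⁻]^2(7.8×10⁻³)
[Cl⁻]^2 = 8.5×10⁻⁶ / (7.8×10⁻³) = 1.1×10⁻³
[Cl⁻] = 3.3×10⁻² mol L⁻¹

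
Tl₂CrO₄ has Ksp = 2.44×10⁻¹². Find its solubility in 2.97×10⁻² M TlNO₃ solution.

Tl₂CrO₄(s) ⇌ 2 Tl⁺(aq) + CrO₄²⁻(aq)
With Tl⁺ already at 2.97×10⁻² M and s small, take [Tl⁺] ≈ 2.97×10⁻² M and [CrO₄²⁻] = s.
Ksp = [Tl⁺]^2[CrO₄²⁻] = (2.97×10⁻²)^2s
s = 2.44×10⁻¹² / (2.97×10⁻²)^2 = 2.77×10⁻⁹
s = 2.77×10⁻⁹ M

2.77×10⁻⁹ M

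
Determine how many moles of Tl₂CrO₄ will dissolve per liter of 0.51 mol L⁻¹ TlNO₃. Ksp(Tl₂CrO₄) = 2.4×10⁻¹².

9.2×10⁻¹² M

Tl₂CrO₄(s) ⇌ 2 Tl⁺(aq) + CrO₄²⁻(aq)
With Tl⁺ already at 0.51 mol L⁻¹ and s small, take [Tl⁺] ≈ 0.51 mol L⁻¹ and [CrO₄²⁻] = s.
Ksp = [Tl⁺]^2[CrO₄²⁻] = (0.51)^2s
s = 2.4×10⁻¹² / (0.51)^2 = 9.2×10⁻¹²
s = 9.2×10⁻¹² mol L⁻¹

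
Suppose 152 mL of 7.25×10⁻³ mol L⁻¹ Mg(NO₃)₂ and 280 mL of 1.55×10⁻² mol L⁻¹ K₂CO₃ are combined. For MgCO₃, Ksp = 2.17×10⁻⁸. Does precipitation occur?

Yes

The combined volume is 432 mL.
[Mg²⁺] = (7.25×10⁻³)(152)/432 = 2.55×10⁻³ mol L⁻¹
[CO₃²⁻] = (1.55×10⁻²)(280)/432 = 1.00×10⁻² mol L⁻¹
Q = [Mg²⁺][CO₃²⁻] = 2.56×10⁻⁵
Since Q (2.56×10⁻⁵) exceeds Ksp (2.17×10⁻⁸), MgCO₃ will precipitate.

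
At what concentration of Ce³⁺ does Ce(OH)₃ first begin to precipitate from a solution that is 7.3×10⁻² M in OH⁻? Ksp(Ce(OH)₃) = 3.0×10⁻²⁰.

7.7×10⁻¹⁷ M

Each salt precipitates once Q = Ksp for that salt.
Ce(OH)₃(s) ⇌ Ce³⁺(aq) + 3 OH⁻(aq)
Ksp = [Ce³⁺][OH⁻]^3 = [Ce³⁺](7.3×10⁻²)^3
[Ce³⁺] = 3.0×10⁻²⁰ / (7.3×10⁻²)^3 = 7.7×10⁻¹⁷
[Ce³⁺] = 7.7×10⁻¹⁷ M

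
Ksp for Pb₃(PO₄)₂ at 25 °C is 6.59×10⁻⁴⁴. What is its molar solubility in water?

Pb₃(PO₄)₂(s) ⇌ 3 Pb²⁺(aq) + 2 PO₄³⁻(aq)
Let s be the molar solubility. Then [Pb²⁺] = 3s and [PO₄³⁻] = 2s.
Ksp = [Pb²⁺]^3[PO₄³⁻]^2 = (3s)^3 · (2s)^2 = 108s^5
108s^5 = 6.59×10⁻⁴⁴  ⇒  s^5 = 6.10×10⁻⁴⁶
Taking the 5th root, s = 9.06×10⁻¹⁰ mol/L.

9.06×10⁻¹⁰ M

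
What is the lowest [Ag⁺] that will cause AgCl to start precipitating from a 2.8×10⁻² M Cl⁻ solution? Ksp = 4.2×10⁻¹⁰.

A salt starts to precipitate once the ion product Q reaches its Ksp.
AgCl(s) ⇌ Ag⁺(aq) + Cl⁻(aq)
Ksp = [Ag⁺][Cl⁻] = [Ag⁺](2.8×10⁻²)
[Ag⁺] = 4.2×10⁻¹⁰ / (2.8×10⁻²) = 1.5×10⁻⁸
[Ag⁺] = 1.5×10⁻⁸ M

1.5×10⁻⁸ M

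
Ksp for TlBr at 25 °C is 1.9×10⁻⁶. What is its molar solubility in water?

TlBr(s) ⇌ Tl⁺(aq) + Br⁻(aq)
Let s be the molar solubility. Then [Tl⁺] = s and [Br⁻] = s.
Ksp = [Tl⁺][Br⁻] = s · s = s^2
s^2 = 1.9×10⁻⁶
Taking the 2nd root, s = 1.4×10⁻³ mol L⁻¹.

1.4×10⁻³ M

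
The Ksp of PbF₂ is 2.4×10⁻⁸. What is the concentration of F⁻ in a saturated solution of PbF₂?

PbF₂(s) ⇌ Pb²⁺(aq) + 2 F⁻(aq)
Let s be the molar solubility. Then [Pb²⁺] = s and [F⁻] = 2s.
Ksp = [Pb²⁺][F⁻]^2 = s · (2s)^2 = 4s^3 = 2.4×10⁻⁸
s = 1.8×10⁻³ M
[F⁻] = 2s = 3.6×10⁻³ M

3.6×10⁻³ M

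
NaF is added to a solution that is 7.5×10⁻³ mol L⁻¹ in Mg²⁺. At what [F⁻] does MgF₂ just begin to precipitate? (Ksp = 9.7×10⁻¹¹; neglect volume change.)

1.1×10⁻⁴ M

Each salt precipitates once Q = Ksp for that salt.
MgF₂(s) ⇌ Mg²⁺(aq) + 2 F⁻(aq)
Ksp = [Mg²⁺][F⁻]^2 = [F⁻]^2(7.5×10⁻³)
[F⁻]^2 = 9.7×10⁻¹¹ / (7.5×10⁻³) = 1.3×10⁻⁸
[F⁻] = 1.1×10⁻⁴ mol L⁻¹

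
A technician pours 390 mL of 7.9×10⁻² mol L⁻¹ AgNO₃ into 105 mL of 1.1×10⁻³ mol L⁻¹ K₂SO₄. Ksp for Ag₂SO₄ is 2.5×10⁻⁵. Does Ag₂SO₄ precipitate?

No

Total volume after mixing = 390 + 105 = 495 mL.
[Ag⁺] = (7.9×10⁻²)(390)/495 = 6.2×10⁻² mol L⁻¹
[SO₄²⁻] = (1.1×10⁻³)(105)/495 = 2.3×10⁻⁴ mol L⁻¹
Q = [Ag⁺]^2[SO₄²⁻] = 9.0×10⁻⁷
Q = 9.0×10⁻⁷ < Ksp = 2.5×10⁻⁵, so the solution is unsaturated and no precipitate forms.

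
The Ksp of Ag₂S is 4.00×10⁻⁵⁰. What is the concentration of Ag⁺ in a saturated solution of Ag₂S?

4.31×10⁻¹⁷ M

Ag₂S(s) ⇌ 2 Ag⁺(aq) + S²⁻(aq)
Call the molar solubility s, so that [Ag⁺] = 2s and [S²⁻] = s.
Ksp = [Ag⁺]^2[S²⁻] = (2s)^2 · s = 4s^3 = 4.00×10⁻⁵⁰
s = 2.15×10⁻¹⁷ mol L⁻¹
[Ag⁺] = 2s = 4.31×10⁻¹⁷ mol L⁻¹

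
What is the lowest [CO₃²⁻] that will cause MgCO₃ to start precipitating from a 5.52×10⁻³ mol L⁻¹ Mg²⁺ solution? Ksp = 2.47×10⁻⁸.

Each salt precipitates once Q = Ksp for that salt.
MgCO₃(s) ⇌ Mg²⁺(aq) + CO₃²⁻(aq)
Ksp = [Mg²⁺][CO₃²⁻] = [CO₃²⁻](5.52×10⁻³)
[CO₃²⁻] = 2.47×10⁻⁸ / (5.52×10⁻³) = 4.47×10⁻⁶
[CO₃²⁻] = 4.47×10⁻⁶ mol L⁻¹

4.47×10⁻⁶ M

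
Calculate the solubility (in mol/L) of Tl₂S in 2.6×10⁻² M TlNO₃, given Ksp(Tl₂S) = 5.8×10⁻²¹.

8.6×10⁻¹⁸ M

Tl₂S(s) ⇌ 2 Tl⁺(aq) + S²⁻(aq)
The solution already contains Tl⁺ at 2.6×10⁻² M. Let s be the molar solubility of Tl₂S.
[Tl⁺] ≈ 2.6×10⁻² M (common ion dominates); [S²⁻] = s.
Ksp = [Tl⁺]^2[S²⁻] = (2.6×10⁻²)^2s
s = 5.8×10⁻²¹ / (2.6×10⁻²)^2 = 8.6×10⁻¹⁸
s = 8.6×10⁻¹⁸ M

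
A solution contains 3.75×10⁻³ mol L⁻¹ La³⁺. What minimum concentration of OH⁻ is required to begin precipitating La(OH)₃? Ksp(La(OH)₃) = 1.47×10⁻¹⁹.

Each salt precipitates once Q = Ksp for that salt.
La(OH)₃(s) ⇌ La³⁺(aq) + 3 OH⁻(aq)
Ksp = [La³⁺][OH⁻]^3 = [OH⁻]^3(3.75×10⁻³)
[OH⁻]^3 = 1.47×10⁻¹⁹ / (3.75×10⁻³) = 3.92×10⁻¹⁷
[OH⁻] = 3.40×10⁻⁶ mol L⁻¹

3.40×10⁻⁶ M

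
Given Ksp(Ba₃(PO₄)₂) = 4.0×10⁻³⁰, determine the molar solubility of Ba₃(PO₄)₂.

5.2×10⁻⁷ M

Ba₃(PO₄)₂(s) ⇌ 3 Ba²⁺(aq) + 2 PO₄³⁻(aq)
Call the molar solubility s, so that [Ba²⁺] = 3s and [PO₄³⁻] = 2s.
Ksp = [Ba²⁺]^3[PO₄³⁻]^2 = (3s)^3 · (2s)^2 = 108s^5
108s^5 = 4.0×10⁻³⁰  ⇒  s^5 = 3.7×10⁻³²
s = 5.2×10⁻⁷ mol/L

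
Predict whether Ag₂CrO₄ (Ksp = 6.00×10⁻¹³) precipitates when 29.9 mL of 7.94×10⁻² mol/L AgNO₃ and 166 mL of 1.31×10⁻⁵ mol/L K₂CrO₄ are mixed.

After mixing, V = 29.9 mL + 166 mL = 195.9 mL.
[Ag⁺] = (7.94×10⁻²)(29.9)/195.9 = 1.21×10⁻² mol/L
[CrO₄²⁻] = (1.31×10⁻⁵)(166)/195.9 = 1.11×10⁻⁵ mol/L
Q = [Ag⁺]^2[CrO₄²⁻] = 1.63×10⁻⁹
Q = 1.63×10⁻⁹ > Ksp = 6.00×10⁻¹³, so the solution is supersaturated and Ag₂CrO₄ precipitates.

Yes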